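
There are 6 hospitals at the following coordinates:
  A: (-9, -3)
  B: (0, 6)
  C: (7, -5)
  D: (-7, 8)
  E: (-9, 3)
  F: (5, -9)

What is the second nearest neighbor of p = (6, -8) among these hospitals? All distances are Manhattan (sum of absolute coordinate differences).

C

d(p,A) = 15 + 5 = 20
d(p,B) = 6 + 14 = 20
d(p,C) = 1 + 3 = 4
d(p,D) = 13 + 16 = 29
d(p,E) = 15 + 11 = 26
d(p,F) = 1 + 1 = 2
Sorted ascending: F, C, A, … — the second-nearest is C.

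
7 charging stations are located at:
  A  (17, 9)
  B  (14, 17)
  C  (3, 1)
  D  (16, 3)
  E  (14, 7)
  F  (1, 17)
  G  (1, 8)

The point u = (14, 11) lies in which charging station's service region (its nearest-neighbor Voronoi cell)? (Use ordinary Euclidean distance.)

A

Squared Euclidean distances:
|uA|² = (14−17)² + (11−9)² = 9 + 4 = 13
|uB|² = (14−14)² + (11−17)² = 0 + 36 = 36
|uC|² = (14−3)² + (11−1)² = 121 + 100 = 221
|uD|² = (14−16)² + (11−3)² = 4 + 64 = 68
|uE|² = (14−14)² + (11−7)² = 0 + 16 = 16
|uF|² = (14−1)² + (11−17)² = 169 + 36 = 205
|uG|² = (14−1)² + (11−8)² = 169 + 9 = 178
Minimum is at A.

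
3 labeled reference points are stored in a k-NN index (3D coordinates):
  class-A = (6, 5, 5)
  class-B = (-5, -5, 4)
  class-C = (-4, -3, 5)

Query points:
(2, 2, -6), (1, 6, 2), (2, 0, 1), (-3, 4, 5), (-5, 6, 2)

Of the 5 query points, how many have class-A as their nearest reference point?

(2, 2, -6) — d² to each: class-A:146, class-B:198, class-C:182 → nearest is class-A
(1, 6, 2) — d² to each: class-A:35, class-B:161, class-C:115 → nearest is class-A
(2, 0, 1) — d² to each: class-A:57, class-B:83, class-C:61 → nearest is class-A
(-3, 4, 5) — d² to each: class-A:82, class-B:86, class-C:50 → nearest is class-C
(-5, 6, 2) — d² to each: class-A:131, class-B:125, class-C:91 → nearest is class-C
3 of the 5 points have class-A as nearest.

3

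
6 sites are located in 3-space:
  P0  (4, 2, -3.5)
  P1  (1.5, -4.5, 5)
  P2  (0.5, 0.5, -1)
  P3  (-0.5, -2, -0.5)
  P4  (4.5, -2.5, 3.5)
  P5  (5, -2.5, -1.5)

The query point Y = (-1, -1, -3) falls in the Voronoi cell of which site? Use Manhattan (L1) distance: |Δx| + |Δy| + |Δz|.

d(Y,P0) = |-1−4| + |-1−2| + |-3−(-3.5)| = 5 + 3 + 0.5 = 8.5
d(Y,P1) = |-1−1.5| + |-1−(-4.5)| + |-3−5| = 2.5 + 3.5 + 8 = 14
d(Y,P2) = |-1−0.5| + |-1−0.5| + |-3−(-1)| = 1.5 + 1.5 + 2 = 5
d(Y,P3) = |-1−(-0.5)| + |-1−(-2)| + |-3−(-0.5)| = 0.5 + 1 + 2.5 = 4
d(Y,P4) = |-1−4.5| + |-1−(-2.5)| + |-3−3.5| = 5.5 + 1.5 + 6.5 = 13.5
d(Y,P5) = |-1−5| + |-1−(-2.5)| + |-3−(-1.5)| = 6 + 1.5 + 1.5 = 9
Minimum is at P3.

P3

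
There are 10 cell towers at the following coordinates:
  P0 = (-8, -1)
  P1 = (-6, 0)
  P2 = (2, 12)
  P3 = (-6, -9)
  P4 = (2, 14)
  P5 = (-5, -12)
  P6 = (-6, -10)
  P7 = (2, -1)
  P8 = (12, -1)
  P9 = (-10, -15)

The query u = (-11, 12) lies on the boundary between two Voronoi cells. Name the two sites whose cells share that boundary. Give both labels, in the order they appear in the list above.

Squared distances from u to each site:
|uP0|² = 9 + 169 = 178
|uP1|² = 25 + 144 = 169
|uP2|² = 169 + 0 = 169
|uP3|² = 25 + 441 = 466
|uP4|² = 169 + 4 = 173
|uP5|² = 36 + 576 = 612
|uP6|² = 25 + 484 = 509
|uP7|² = 169 + 169 = 338
|uP8|² = 529 + 169 = 698
|uP9|² = 1 + 729 = 730
u is equidistant from P1 and P2 (both at squared distance 169), and every other site is strictly farther — so u lies on the P1–P2 Voronoi edge.

P1 and P2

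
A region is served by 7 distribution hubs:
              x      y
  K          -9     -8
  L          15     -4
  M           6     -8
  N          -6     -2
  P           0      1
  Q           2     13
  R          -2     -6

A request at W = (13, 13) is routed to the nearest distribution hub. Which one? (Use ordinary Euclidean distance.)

Q

Since √ is increasing, it suffices to compare squared distances:
|WK|² = (13−(-9))² + (13−(-8))² = 484 + 441 = 925
|WL|² = (13−15)² + (13−(-4))² = 4 + 289 = 293
|WM|² = (13−6)² + (13−(-8))² = 49 + 441 = 490
|WN|² = (13−(-6))² + (13−(-2))² = 361 + 225 = 586
|WP|² = (13−0)² + (13−1)² = 169 + 144 = 313
|WQ|² = (13−2)² + (13−13)² = 121 + 0 = 121
|WR|² = (13−(-2))² + (13−(-6))² = 225 + 361 = 586
The smallest is to Q, so W lies in the Voronoi region of Q.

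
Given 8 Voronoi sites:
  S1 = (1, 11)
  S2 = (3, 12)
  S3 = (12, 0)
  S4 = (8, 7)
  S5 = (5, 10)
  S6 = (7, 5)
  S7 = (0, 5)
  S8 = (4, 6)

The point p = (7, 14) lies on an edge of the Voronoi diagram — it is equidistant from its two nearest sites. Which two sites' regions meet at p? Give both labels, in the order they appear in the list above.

S2 and S5

Squared distances from p to each site:
|pS1|² = (7−1)² + (14−11)² = 36 + 9 = 45
|pS2|² = (7−3)² + (14−12)² = 16 + 4 = 20
|pS3|² = (7−12)² + (14−0)² = 25 + 196 = 221
|pS4|² = (7−8)² + (14−7)² = 1 + 49 = 50
|pS5|² = (7−5)² + (14−10)² = 4 + 16 = 20
|pS6|² = (7−7)² + (14−5)² = 0 + 81 = 81
|pS7|² = (7−0)² + (14−5)² = 49 + 81 = 130
|pS8|² = (7−4)² + (14−6)² = 9 + 64 = 73
p is equidistant from S2 and S5 (both at squared distance 20), and every other site is strictly farther — so p lies on the S2–S5 Voronoi edge.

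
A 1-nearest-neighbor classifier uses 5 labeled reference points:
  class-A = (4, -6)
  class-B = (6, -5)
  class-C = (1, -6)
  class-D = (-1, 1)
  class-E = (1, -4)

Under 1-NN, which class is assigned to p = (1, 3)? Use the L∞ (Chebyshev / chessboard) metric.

d(p, class-A) = max(3, 9) = 9
d(p, class-B) = max(5, 8) = 8
d(p, class-C) = max(0, 9) = 9
d(p, class-D) = max(2, 2) = 2
d(p, class-E) = max(0, 7) = 7
Minimum is at class-D.

class-D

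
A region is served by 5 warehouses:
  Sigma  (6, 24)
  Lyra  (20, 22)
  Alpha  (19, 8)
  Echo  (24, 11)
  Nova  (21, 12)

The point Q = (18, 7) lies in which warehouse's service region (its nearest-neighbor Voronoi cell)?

Squared Euclidean distances:
d²(Q, Sigma) = (18−6)² + (7−24)² = 144 + 289 = 433
d²(Q, Lyra) = (18−20)² + (7−22)² = 4 + 225 = 229
d²(Q, Alpha) = (18−19)² + (7−8)² = 1 + 1 = 2
d²(Q, Echo) = (18−24)² + (7−11)² = 36 + 16 = 52
d²(Q, Nova) = (18−21)² + (7−12)² = 9 + 25 = 34
Minimum is at Alpha.

Alpha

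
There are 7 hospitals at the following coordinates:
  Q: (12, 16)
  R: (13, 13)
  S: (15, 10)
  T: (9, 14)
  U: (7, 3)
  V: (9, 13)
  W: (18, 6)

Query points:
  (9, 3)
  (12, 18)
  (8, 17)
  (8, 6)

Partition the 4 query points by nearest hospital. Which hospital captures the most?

(9, 3) — d² to each: Q:178, R:116, S:85, T:121, U:4, V:100, W:90 → nearest is U
(12, 18) — d² to each: Q:4, R:26, S:73, T:25, U:250, V:34, W:180 → nearest is Q
(8, 17) — d² to each: Q:17, R:41, S:98, T:10, U:197, V:17, W:221 → nearest is T
(8, 6) — d² to each: Q:116, R:74, S:65, T:65, U:10, V:50, W:100 → nearest is U
Tally — Q:1, T:1, U:2. U captures the most (2).

U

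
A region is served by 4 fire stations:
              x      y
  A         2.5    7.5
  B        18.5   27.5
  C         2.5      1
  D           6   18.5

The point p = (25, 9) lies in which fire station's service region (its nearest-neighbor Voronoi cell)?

B

Compare squared distances (the ordering matches that of the actual distances):
|pA|² = (25−2.5)² + (9−7.5)² = 506.25 + 2.25 = 508.5
|pB|² = (25−18.5)² + (9−27.5)² = 42.25 + 342.25 = 384.5
|pC|² = (25−2.5)² + (9−1)² = 506.25 + 64 = 570.25
|pD|² = (25−6)² + (9−18.5)² = 361 + 90.25 = 451.25
The smallest is to B, so p lies in the Voronoi region of B.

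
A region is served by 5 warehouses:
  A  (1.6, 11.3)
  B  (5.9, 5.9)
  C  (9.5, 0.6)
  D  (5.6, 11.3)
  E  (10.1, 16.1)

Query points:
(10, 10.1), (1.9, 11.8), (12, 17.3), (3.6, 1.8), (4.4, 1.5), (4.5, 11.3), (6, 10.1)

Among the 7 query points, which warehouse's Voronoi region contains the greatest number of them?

(10, 10.1) — d² to each: A:72, B:34.45, C:90.5, D:20.8, E:36.01 → nearest is D
(1.9, 11.8) — d² to each: A:0.34, B:50.81, C:183.2, D:13.94, E:85.73 → nearest is A
(12, 17.3) — d² to each: A:144.16, B:167.17, C:285.14, D:76.96, E:5.05 → nearest is E
(3.6, 1.8) — d² to each: A:94.25, B:22.1, C:36.25, D:94.25, E:246.74 → nearest is B
(4.4, 1.5) — d² to each: A:103.88, B:21.61, C:26.82, D:97.48, E:245.65 → nearest is B
(4.5, 11.3) — d² to each: A:8.41, B:31.12, C:139.49, D:1.21, E:54.4 → nearest is D
(6, 10.1) — d² to each: A:20.8, B:17.65, C:102.5, D:1.6, E:52.81 → nearest is D
Tally — A:1, B:2, D:3, E:1. D captures the most (3).

D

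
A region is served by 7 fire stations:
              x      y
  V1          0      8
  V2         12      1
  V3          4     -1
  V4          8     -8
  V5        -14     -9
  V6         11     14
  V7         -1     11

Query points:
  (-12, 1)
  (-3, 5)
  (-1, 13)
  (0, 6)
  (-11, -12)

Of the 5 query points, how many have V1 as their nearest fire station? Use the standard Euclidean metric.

2

(-12, 1) — d² to each: V1:193, V2:576, V3:260, V4:481, V5:104, V6:698, V7:221 → nearest is V5
(-3, 5) — d² to each: V1:18, V2:241, V3:85, V4:290, V5:317, V6:277, V7:40 → nearest is V1
(-1, 13) — d² to each: V1:26, V2:313, V3:221, V4:522, V5:653, V6:145, V7:4 → nearest is V7
(0, 6) — d² to each: V1:4, V2:169, V3:65, V4:260, V5:421, V6:185, V7:26 → nearest is V1
(-11, -12) — d² to each: V1:521, V2:698, V3:346, V4:377, V5:18, V6:1160, V7:629 → nearest is V5
2 of the 5 points have V1 as nearest.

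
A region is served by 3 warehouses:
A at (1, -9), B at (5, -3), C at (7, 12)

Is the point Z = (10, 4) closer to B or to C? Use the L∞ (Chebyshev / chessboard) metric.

d(Z,B) = max(5, 7) = 7
d(Z,C) = max(3, 8) = 8
7 < 8, so B is closer.

B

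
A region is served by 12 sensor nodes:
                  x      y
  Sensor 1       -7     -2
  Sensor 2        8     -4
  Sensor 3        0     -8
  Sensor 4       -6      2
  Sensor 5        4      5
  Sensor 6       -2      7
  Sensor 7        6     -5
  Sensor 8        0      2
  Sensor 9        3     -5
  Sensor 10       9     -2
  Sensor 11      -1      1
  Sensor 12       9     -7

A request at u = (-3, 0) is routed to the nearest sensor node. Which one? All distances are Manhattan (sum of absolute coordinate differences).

d(u, Sensor 1) = |-3−(-7)| + |0−(-2)| = 4 + 2 = 6
d(u, Sensor 2) = |-3−8| + |0−(-4)| = 11 + 4 = 15
d(u, Sensor 3) = |-3−0| + |0−(-8)| = 3 + 8 = 11
d(u, Sensor 4) = |-3−(-6)| + |0−2| = 3 + 2 = 5
d(u, Sensor 5) = |-3−4| + |0−5| = 7 + 5 = 12
d(u, Sensor 6) = |-3−(-2)| + |0−7| = 1 + 7 = 8
d(u, Sensor 7) = |-3−6| + |0−(-5)| = 9 + 5 = 14
d(u, Sensor 8) = |-3−0| + |0−2| = 3 + 2 = 5
d(u, Sensor 9) = |-3−3| + |0−(-5)| = 6 + 5 = 11
d(u, Sensor 10) = |-3−9| + |0−(-2)| = 12 + 2 = 14
d(u, Sensor 11) = |-3−(-1)| + |0−1| = 2 + 1 = 3
d(u, Sensor 12) = |-3−9| + |0−(-7)| = 12 + 7 = 19
Sensor 11 is nearest.

Sensor 11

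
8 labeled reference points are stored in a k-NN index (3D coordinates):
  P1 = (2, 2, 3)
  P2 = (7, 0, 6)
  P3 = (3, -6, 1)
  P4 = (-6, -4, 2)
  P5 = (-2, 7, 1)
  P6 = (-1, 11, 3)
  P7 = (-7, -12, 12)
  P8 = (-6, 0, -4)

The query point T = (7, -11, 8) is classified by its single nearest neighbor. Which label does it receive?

P3

Since √ is increasing, it suffices to compare squared distances:
|TP1|² = 25 + 169 + 25 = 219
|TP2|² = 0 + 121 + 4 = 125
|TP3|² = 16 + 25 + 49 = 90
|TP4|² = 169 + 49 + 36 = 254
|TP5|² = 81 + 324 + 49 = 454
|TP6|² = 64 + 484 + 25 = 573
|TP7|² = 196 + 1 + 16 = 213
|TP8|² = 169 + 121 + 144 = 434
Minimum is at P3.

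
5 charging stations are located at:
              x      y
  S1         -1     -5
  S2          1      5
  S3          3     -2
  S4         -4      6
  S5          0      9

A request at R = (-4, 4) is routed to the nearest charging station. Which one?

Compare squared distances (the ordering matches that of the actual distances):
|RS1|² = (-4−(-1))² + (4−(-5))² = 9 + 81 = 90
|RS2|² = (-4−1)² + (4−5)² = 25 + 1 = 26
|RS3|² = (-4−3)² + (4−(-2))² = 49 + 36 = 85
|RS4|² = (-4−(-4))² + (4−6)² = 0 + 4 = 4
|RS5|² = (-4−0)² + (4−9)² = 16 + 25 = 41
The smallest is to S4, so R lies in the Voronoi region of S4.

S4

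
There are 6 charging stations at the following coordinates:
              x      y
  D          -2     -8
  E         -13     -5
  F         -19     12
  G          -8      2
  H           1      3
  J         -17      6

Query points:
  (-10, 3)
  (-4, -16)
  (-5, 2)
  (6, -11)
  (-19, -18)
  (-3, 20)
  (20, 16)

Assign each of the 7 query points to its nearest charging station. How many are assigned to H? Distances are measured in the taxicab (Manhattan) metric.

2

(-10, 3) — d to each: D:19, E:11, F:18, G:3, H:11, J:10 → nearest is G
(-4, -16) — d to each: D:10, E:20, F:43, G:22, H:24, J:35 → nearest is D
(-5, 2) — d to each: D:13, E:15, F:24, G:3, H:7, J:16 → nearest is G
(6, -11) — d to each: D:11, E:25, F:48, G:27, H:19, J:40 → nearest is D
(-19, -18) — d to each: D:27, E:19, F:30, G:31, H:41, J:26 → nearest is E
(-3, 20) — d to each: D:29, E:35, F:24, G:23, H:21, J:28 → nearest is H
(20, 16) — d to each: D:46, E:54, F:43, G:42, H:32, J:47 → nearest is H
2 of the 7 points have H as nearest.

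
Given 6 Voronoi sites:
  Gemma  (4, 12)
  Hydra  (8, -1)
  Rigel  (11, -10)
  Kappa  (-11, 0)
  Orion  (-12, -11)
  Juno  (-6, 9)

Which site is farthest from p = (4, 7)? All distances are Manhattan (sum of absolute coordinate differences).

Orion

d(p, Gemma) = |4−4| + |7−12| = 0 + 5 = 5
d(p, Hydra) = |4−8| + |7−(-1)| = 4 + 8 = 12
d(p, Rigel) = |4−11| + |7−(-10)| = 7 + 17 = 24
d(p, Kappa) = |4−(-11)| + |7−0| = 15 + 7 = 22
d(p, Orion) = |4−(-12)| + |7−(-11)| = 16 + 18 = 34
d(p, Juno) = |4−(-6)| + |7−9| = 10 + 2 = 12
The largest is to Orion.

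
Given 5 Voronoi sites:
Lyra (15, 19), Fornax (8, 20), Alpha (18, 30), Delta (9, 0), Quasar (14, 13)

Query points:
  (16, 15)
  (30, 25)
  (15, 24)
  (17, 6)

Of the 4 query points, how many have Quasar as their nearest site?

2

(16, 15) — d² to each: Lyra:17, Fornax:89, Alpha:229, Delta:274, Quasar:8 → nearest is Quasar
(30, 25) — d² to each: Lyra:261, Fornax:509, Alpha:169, Delta:1066, Quasar:400 → nearest is Alpha
(15, 24) — d² to each: Lyra:25, Fornax:65, Alpha:45, Delta:612, Quasar:122 → nearest is Lyra
(17, 6) — d² to each: Lyra:173, Fornax:277, Alpha:577, Delta:100, Quasar:58 → nearest is Quasar
2 of the 4 points have Quasar as nearest.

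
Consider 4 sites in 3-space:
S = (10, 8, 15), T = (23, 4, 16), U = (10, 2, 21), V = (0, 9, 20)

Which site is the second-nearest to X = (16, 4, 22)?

T

Since √ is increasing, it suffices to compare squared distances:
|XS|² = (16−10)² + (4−8)² + (22−15)² = 36 + 16 + 49 = 101
|XT|² = (16−23)² + (4−4)² + (22−16)² = 49 + 0 + 36 = 85
|XU|² = (16−10)² + (4−2)² + (22−21)² = 36 + 4 + 1 = 41
|XV|² = (16−0)² + (4−9)² + (22−20)² = 256 + 25 + 4 = 285
Sorted ascending: U, T, S, … — the second-nearest is T.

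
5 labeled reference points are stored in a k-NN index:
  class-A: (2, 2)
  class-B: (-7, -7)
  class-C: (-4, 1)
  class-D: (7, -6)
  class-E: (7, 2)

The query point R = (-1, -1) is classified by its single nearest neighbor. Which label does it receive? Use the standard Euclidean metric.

Squared Euclidean distances:
d²(R, class-A) = (-1−2)² + (-1−2)² = 9 + 9 = 18
d²(R, class-B) = (-1−(-7))² + (-1−(-7))² = 36 + 36 = 72
d²(R, class-C) = (-1−(-4))² + (-1−1)² = 9 + 4 = 13
d²(R, class-D) = (-1−7)² + (-1−(-6))² = 64 + 25 = 89
d²(R, class-E) = (-1−7)² + (-1−2)² = 64 + 9 = 73
The smallest is to class-C, so R lies in the Voronoi region of class-C.

class-C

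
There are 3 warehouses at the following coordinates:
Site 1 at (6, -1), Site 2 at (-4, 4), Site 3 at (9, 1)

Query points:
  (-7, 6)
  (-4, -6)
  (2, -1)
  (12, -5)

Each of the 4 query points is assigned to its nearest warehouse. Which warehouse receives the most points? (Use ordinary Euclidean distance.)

Site 2

(-7, 6) — d² to each: Site 1:218, Site 2:13, Site 3:281 → nearest is Site 2
(-4, -6) — d² to each: Site 1:125, Site 2:100, Site 3:218 → nearest is Site 2
(2, -1) — d² to each: Site 1:16, Site 2:61, Site 3:53 → nearest is Site 1
(12, -5) — d² to each: Site 1:52, Site 2:337, Site 3:45 → nearest is Site 3
Tally — Site 1:1, Site 2:2, Site 3:1. Site 2 captures the most (2).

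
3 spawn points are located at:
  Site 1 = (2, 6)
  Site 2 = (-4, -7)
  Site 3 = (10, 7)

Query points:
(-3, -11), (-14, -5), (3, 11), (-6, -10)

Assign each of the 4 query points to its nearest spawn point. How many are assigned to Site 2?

(-3, -11) — d² to each: Site 1:314, Site 2:17, Site 3:493 → nearest is Site 2
(-14, -5) — d² to each: Site 1:377, Site 2:104, Site 3:720 → nearest is Site 2
(3, 11) — d² to each: Site 1:26, Site 2:373, Site 3:65 → nearest is Site 1
(-6, -10) — d² to each: Site 1:320, Site 2:13, Site 3:545 → nearest is Site 2
3 of the 4 points have Site 2 as nearest.

3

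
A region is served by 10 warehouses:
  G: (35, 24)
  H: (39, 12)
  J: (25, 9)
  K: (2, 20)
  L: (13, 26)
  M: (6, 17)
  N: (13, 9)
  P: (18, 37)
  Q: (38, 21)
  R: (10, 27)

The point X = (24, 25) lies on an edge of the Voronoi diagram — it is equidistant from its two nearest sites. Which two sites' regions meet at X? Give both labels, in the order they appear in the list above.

G and L

Squared distances from X to each site:
|XG|² = 121 + 1 = 122
|XH|² = 225 + 169 = 394
|XJ|² = 1 + 256 = 257
|XK|² = 484 + 25 = 509
|XL|² = 121 + 1 = 122
|XM|² = 324 + 64 = 388
|XN|² = 121 + 256 = 377
|XP|² = 36 + 144 = 180
|XQ|² = 196 + 16 = 212
|XR|² = 196 + 4 = 200
X is equidistant from G and L (both at squared distance 122), and every other site is strictly farther — so X lies on the G–L Voronoi edge.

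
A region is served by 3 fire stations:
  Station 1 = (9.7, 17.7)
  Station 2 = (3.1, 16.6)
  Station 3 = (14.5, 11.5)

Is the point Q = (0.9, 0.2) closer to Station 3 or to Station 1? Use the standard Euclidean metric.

Compare squared distances:
d²(Q, Station 3) = (0.9−14.5)² + (0.2−11.5)² = 184.96 + 127.69 = 312.65
d²(Q, Station 1) = (0.9−9.7)² + (0.2−17.7)² = 77.44 + 306.25 = 383.69
312.65 < 383.69, so Station 3 is closer.

Station 3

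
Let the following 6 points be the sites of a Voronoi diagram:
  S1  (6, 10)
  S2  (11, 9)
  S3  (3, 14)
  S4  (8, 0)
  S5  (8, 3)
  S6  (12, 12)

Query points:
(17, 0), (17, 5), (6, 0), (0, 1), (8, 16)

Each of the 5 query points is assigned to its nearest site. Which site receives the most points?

S4

(17, 0) — d² to each: S1:221, S2:117, S3:392, S4:81, S5:90, S6:169 → nearest is S4
(17, 5) — d² to each: S1:146, S2:52, S3:277, S4:106, S5:85, S6:74 → nearest is S2
(6, 0) — d² to each: S1:100, S2:106, S3:205, S4:4, S5:13, S6:180 → nearest is S4
(0, 1) — d² to each: S1:117, S2:185, S3:178, S4:65, S5:68, S6:265 → nearest is S4
(8, 16) — d² to each: S1:40, S2:58, S3:29, S4:256, S5:169, S6:32 → nearest is S3
Tally — S2:1, S3:1, S4:3. S4 captures the most (3).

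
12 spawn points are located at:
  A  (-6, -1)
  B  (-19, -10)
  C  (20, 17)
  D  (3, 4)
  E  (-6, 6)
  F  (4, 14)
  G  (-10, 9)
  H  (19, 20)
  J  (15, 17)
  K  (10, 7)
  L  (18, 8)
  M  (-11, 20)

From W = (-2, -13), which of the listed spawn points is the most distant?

Compare squared distances (the ordering matches that of the actual distances):
|WA|² = (-2−(-6))² + (-13−(-1))² = 16 + 144 = 160
|WB|² = (-2−(-19))² + (-13−(-10))² = 289 + 9 = 298
|WC|² = (-2−20)² + (-13−17)² = 484 + 900 = 1384
|WD|² = (-2−3)² + (-13−4)² = 25 + 289 = 314
|WE|² = (-2−(-6))² + (-13−6)² = 16 + 361 = 377
|WF|² = (-2−4)² + (-13−14)² = 36 + 729 = 765
|WG|² = (-2−(-10))² + (-13−9)² = 64 + 484 = 548
|WH|² = (-2−19)² + (-13−20)² = 441 + 1089 = 1530
|WJ|² = (-2−15)² + (-13−17)² = 289 + 900 = 1189
|WK|² = (-2−10)² + (-13−7)² = 144 + 400 = 544
|WL|² = (-2−18)² + (-13−8)² = 400 + 441 = 841
|WM|² = (-2−(-11))² + (-13−20)² = 81 + 1089 = 1170
The largest is to H.

H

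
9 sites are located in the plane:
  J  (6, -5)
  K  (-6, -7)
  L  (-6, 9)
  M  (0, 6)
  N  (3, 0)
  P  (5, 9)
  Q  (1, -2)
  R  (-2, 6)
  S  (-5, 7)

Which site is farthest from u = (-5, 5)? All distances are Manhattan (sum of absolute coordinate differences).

d(u,J) = |-5−6| + |5−(-5)| = 11 + 10 = 21
d(u,K) = |-5−(-6)| + |5−(-7)| = 1 + 12 = 13
d(u,L) = |-5−(-6)| + |5−9| = 1 + 4 = 5
d(u,M) = |-5−0| + |5−6| = 5 + 1 = 6
d(u,N) = |-5−3| + |5−0| = 8 + 5 = 13
d(u,P) = |-5−5| + |5−9| = 10 + 4 = 14
d(u,Q) = |-5−1| + |5−(-2)| = 6 + 7 = 13
d(u,R) = |-5−(-2)| + |5−6| = 3 + 1 = 4
d(u,S) = |-5−(-5)| + |5−7| = 0 + 2 = 2
The largest is to J.

J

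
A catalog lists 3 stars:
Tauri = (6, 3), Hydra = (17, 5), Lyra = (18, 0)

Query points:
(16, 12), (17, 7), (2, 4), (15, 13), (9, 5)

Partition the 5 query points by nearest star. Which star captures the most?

Hydra

(16, 12) — d² to each: Tauri:181, Hydra:50, Lyra:148 → nearest is Hydra
(17, 7) — d² to each: Tauri:137, Hydra:4, Lyra:50 → nearest is Hydra
(2, 4) — d² to each: Tauri:17, Hydra:226, Lyra:272 → nearest is Tauri
(15, 13) — d² to each: Tauri:181, Hydra:68, Lyra:178 → nearest is Hydra
(9, 5) — d² to each: Tauri:13, Hydra:64, Lyra:106 → nearest is Tauri
Tally — Tauri:2, Hydra:3. Hydra captures the most (3).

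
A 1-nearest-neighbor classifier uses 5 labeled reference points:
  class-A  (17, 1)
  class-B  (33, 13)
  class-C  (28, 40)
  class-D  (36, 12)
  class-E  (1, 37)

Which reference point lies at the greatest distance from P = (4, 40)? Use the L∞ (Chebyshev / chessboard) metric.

d(P, class-A) = max(13, 39) = 39
d(P, class-B) = max(29, 27) = 29
d(P, class-C) = max(24, 0) = 24
d(P, class-D) = max(32, 28) = 32
d(P, class-E) = max(3, 3) = 3
The largest is to class-A.

class-A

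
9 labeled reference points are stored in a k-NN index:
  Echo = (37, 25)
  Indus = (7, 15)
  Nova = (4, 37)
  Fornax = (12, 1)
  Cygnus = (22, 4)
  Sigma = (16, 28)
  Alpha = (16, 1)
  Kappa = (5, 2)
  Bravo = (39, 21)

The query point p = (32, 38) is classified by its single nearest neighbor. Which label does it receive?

Echo

Compare squared distances (the ordering matches that of the actual distances):
d²(p, Echo) = (32−37)² + (38−25)² = 25 + 169 = 194
d²(p, Indus) = (32−7)² + (38−15)² = 625 + 529 = 1154
d²(p, Nova) = (32−4)² + (38−37)² = 784 + 1 = 785
d²(p, Fornax) = (32−12)² + (38−1)² = 400 + 1369 = 1769
d²(p, Cygnus) = (32−22)² + (38−4)² = 100 + 1156 = 1256
d²(p, Sigma) = (32−16)² + (38−28)² = 256 + 100 = 356
d²(p, Alpha) = (32−16)² + (38−1)² = 256 + 1369 = 1625
d²(p, Kappa) = (32−5)² + (38−2)² = 729 + 1296 = 2025
d²(p, Bravo) = (32−39)² + (38−21)² = 49 + 289 = 338
Echo is nearest.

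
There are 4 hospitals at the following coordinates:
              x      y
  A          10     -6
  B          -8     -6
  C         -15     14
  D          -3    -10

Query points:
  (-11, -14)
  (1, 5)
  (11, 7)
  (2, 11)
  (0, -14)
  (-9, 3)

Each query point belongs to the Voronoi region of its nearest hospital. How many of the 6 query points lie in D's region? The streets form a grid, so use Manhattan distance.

(-11, -14) — d to each: A:29, B:11, C:32, D:12 → nearest is B
(1, 5) — d to each: A:20, B:20, C:25, D:19 → nearest is D
(11, 7) — d to each: A:14, B:32, C:33, D:31 → nearest is A
(2, 11) — d to each: A:25, B:27, C:20, D:26 → nearest is C
(0, -14) — d to each: A:18, B:16, C:43, D:7 → nearest is D
(-9, 3) — d to each: A:28, B:10, C:17, D:19 → nearest is B
2 of the 6 points have D as nearest.

2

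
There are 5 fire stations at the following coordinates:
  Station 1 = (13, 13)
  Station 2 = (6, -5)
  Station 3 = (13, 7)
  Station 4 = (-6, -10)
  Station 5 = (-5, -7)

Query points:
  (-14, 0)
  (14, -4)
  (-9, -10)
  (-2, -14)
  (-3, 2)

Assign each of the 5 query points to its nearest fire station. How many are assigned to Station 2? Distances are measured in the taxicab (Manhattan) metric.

1

(-14, 0) — d to each: Station 1:40, Station 2:25, Station 3:34, Station 4:18, Station 5:16 → nearest is Station 5
(14, -4) — d to each: Station 1:18, Station 2:9, Station 3:12, Station 4:26, Station 5:22 → nearest is Station 2
(-9, -10) — d to each: Station 1:45, Station 2:20, Station 3:39, Station 4:3, Station 5:7 → nearest is Station 4
(-2, -14) — d to each: Station 1:42, Station 2:17, Station 3:36, Station 4:8, Station 5:10 → nearest is Station 4
(-3, 2) — d to each: Station 1:27, Station 2:16, Station 3:21, Station 4:15, Station 5:11 → nearest is Station 5
1 of the 5 points has Station 2 as nearest.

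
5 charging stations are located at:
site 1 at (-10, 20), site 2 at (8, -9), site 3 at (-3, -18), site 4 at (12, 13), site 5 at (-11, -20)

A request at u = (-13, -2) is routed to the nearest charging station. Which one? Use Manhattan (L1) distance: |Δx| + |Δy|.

site 5

d(u, site 1) = 3 + 22 = 25
d(u, site 2) = 21 + 7 = 28
d(u, site 3) = 10 + 16 = 26
d(u, site 4) = 25 + 15 = 40
d(u, site 5) = 2 + 18 = 20
Minimum is at site 5.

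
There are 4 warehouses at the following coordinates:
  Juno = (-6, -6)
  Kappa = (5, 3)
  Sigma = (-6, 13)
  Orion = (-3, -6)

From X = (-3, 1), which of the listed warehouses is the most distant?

Squared Euclidean distances:
d²(X, Juno) = (-3−(-6))² + (1−(-6))² = 9 + 49 = 58
d²(X, Kappa) = (-3−5)² + (1−3)² = 64 + 4 = 68
d²(X, Sigma) = (-3−(-6))² + (1−13)² = 9 + 144 = 153
d²(X, Orion) = (-3−(-3))² + (1−(-6))² = 0 + 49 = 49
The largest is to Sigma.

Sigma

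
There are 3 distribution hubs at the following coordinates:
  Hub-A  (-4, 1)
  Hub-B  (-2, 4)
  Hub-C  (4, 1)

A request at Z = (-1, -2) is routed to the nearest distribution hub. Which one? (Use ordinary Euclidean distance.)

Squared Euclidean distances:
d²(Z, Hub-A) = (-1−(-4))² + (-2−1)² = 9 + 9 = 18
d²(Z, Hub-B) = (-1−(-2))² + (-2−4)² = 1 + 36 = 37
d²(Z, Hub-C) = (-1−4)² + (-2−1)² = 25 + 9 = 34
Hub-A is nearest.

Hub-A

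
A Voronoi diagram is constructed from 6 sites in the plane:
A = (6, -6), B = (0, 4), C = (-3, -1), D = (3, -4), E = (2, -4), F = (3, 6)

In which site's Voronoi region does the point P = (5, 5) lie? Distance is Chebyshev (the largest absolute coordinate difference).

d(P,A) = max(1, 11) = 11
d(P,B) = max(5, 1) = 5
d(P,C) = max(8, 6) = 8
d(P,D) = max(2, 9) = 9
d(P,E) = max(3, 9) = 9
d(P,F) = max(2, 1) = 2
The smallest is to F, so P lies in the Voronoi region of F.

F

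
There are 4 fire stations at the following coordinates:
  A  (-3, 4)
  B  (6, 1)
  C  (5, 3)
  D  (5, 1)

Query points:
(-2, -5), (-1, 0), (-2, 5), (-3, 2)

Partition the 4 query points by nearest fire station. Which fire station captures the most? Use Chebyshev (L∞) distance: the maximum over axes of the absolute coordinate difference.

A

(-2, -5) — d to each: A:9, B:8, C:8, D:7 → nearest is D
(-1, 0) — d to each: A:4, B:7, C:6, D:6 → nearest is A
(-2, 5) — d to each: A:1, B:8, C:7, D:7 → nearest is A
(-3, 2) — d to each: A:2, B:9, C:8, D:8 → nearest is A
Tally — A:3, D:1. A captures the most (3).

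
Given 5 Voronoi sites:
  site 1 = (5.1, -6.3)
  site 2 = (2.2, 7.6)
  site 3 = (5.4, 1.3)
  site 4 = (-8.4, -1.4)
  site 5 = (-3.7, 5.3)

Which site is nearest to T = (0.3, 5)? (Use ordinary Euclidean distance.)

Squared Euclidean distances:
d²(T, site 1) = 23.04 + 127.69 = 150.73
d²(T, site 2) = 3.61 + 6.76 = 10.37
d²(T, site 3) = 26.01 + 13.69 = 39.7
d²(T, site 4) = 75.69 + 40.96 = 116.65
d²(T, site 5) = 16 + 0.09 = 16.09
The smallest is to site 2, so T lies in the Voronoi region of site 2.

site 2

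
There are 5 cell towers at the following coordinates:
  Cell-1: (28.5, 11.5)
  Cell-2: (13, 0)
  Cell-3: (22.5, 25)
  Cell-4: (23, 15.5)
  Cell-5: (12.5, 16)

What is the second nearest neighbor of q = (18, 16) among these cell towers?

Compare squared distances (the ordering matches that of the actual distances):
d²(q, Cell-1) = (18−28.5)² + (16−11.5)² = 110.25 + 20.25 = 130.5
d²(q, Cell-2) = (18−13)² + (16−0)² = 25 + 256 = 281
d²(q, Cell-3) = (18−22.5)² + (16−25)² = 20.25 + 81 = 101.25
d²(q, Cell-4) = (18−23)² + (16−15.5)² = 25 + 0.25 = 25.25
d²(q, Cell-5) = (18−12.5)² + (16−16)² = 30.25 + 0 = 30.25
Sorted ascending: Cell-4, Cell-5, Cell-3, … — the second-nearest is Cell-5.

Cell-5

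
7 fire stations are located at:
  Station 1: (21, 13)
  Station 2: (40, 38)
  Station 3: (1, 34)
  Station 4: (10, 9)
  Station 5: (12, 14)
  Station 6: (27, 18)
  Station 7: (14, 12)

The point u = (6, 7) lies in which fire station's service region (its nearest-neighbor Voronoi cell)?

Squared Euclidean distances:
d²(u, Station 1) = (6−21)² + (7−13)² = 225 + 36 = 261
d²(u, Station 2) = (6−40)² + (7−38)² = 1156 + 961 = 2117
d²(u, Station 3) = (6−1)² + (7−34)² = 25 + 729 = 754
d²(u, Station 4) = (6−10)² + (7−9)² = 16 + 4 = 20
d²(u, Station 5) = (6−12)² + (7−14)² = 36 + 49 = 85
d²(u, Station 6) = (6−27)² + (7−18)² = 441 + 121 = 562
d²(u, Station 7) = (6−14)² + (7−12)² = 64 + 25 = 89
Minimum is at Station 4.

Station 4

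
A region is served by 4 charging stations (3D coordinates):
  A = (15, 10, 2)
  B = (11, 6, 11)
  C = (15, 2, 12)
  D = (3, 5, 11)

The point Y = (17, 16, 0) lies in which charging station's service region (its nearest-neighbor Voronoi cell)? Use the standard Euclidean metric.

A

Since √ is increasing, it suffices to compare squared distances:
|YA|² = (17−15)² + (16−10)² + (0−2)² = 4 + 36 + 4 = 44
|YB|² = (17−11)² + (16−6)² + (0−11)² = 36 + 100 + 121 = 257
|YC|² = (17−15)² + (16−2)² + (0−12)² = 4 + 196 + 144 = 344
|YD|² = (17−3)² + (16−5)² + (0−11)² = 196 + 121 + 121 = 438
The smallest is to A, so Y lies in the Voronoi region of A.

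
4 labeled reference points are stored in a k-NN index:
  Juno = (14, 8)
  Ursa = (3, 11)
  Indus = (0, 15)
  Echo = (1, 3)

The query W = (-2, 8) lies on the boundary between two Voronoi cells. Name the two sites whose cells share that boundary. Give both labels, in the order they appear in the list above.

Ursa and Echo

Squared distances from W to each site:
d²(W, Juno) = (-2−14)² + (8−8)² = 256 + 0 = 256
d²(W, Ursa) = (-2−3)² + (8−11)² = 25 + 9 = 34
d²(W, Indus) = (-2−0)² + (8−15)² = 4 + 49 = 53
d²(W, Echo) = (-2−1)² + (8−3)² = 9 + 25 = 34
W is equidistant from Ursa and Echo (both at squared distance 34), and every other site is strictly farther — so W lies on the Ursa–Echo Voronoi edge.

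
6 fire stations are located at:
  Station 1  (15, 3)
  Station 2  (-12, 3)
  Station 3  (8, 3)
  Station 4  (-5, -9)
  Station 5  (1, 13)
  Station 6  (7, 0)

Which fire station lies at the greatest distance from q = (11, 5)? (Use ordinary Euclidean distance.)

Squared Euclidean distances:
d²(q, Station 1) = (11−15)² + (5−3)² = 16 + 4 = 20
d²(q, Station 2) = (11−(-12))² + (5−3)² = 529 + 4 = 533
d²(q, Station 3) = (11−8)² + (5−3)² = 9 + 4 = 13
d²(q, Station 4) = (11−(-5))² + (5−(-9))² = 256 + 196 = 452
d²(q, Station 5) = (11−1)² + (5−13)² = 100 + 64 = 164
d²(q, Station 6) = (11−7)² + (5−0)² = 16 + 25 = 41
The largest is to Station 2.

Station 2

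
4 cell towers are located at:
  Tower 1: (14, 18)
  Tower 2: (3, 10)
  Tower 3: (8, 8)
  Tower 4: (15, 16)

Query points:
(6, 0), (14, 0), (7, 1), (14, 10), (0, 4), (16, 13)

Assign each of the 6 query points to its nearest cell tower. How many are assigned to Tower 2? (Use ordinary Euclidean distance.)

1

(6, 0) — d² to each: Tower 1:388, Tower 2:109, Tower 3:68, Tower 4:337 → nearest is Tower 3
(14, 0) — d² to each: Tower 1:324, Tower 2:221, Tower 3:100, Tower 4:257 → nearest is Tower 3
(7, 1) — d² to each: Tower 1:338, Tower 2:97, Tower 3:50, Tower 4:289 → nearest is Tower 3
(14, 10) — d² to each: Tower 1:64, Tower 2:121, Tower 3:40, Tower 4:37 → nearest is Tower 4
(0, 4) — d² to each: Tower 1:392, Tower 2:45, Tower 3:80, Tower 4:369 → nearest is Tower 2
(16, 13) — d² to each: Tower 1:29, Tower 2:178, Tower 3:89, Tower 4:10 → nearest is Tower 4
1 of the 6 points has Tower 2 as nearest.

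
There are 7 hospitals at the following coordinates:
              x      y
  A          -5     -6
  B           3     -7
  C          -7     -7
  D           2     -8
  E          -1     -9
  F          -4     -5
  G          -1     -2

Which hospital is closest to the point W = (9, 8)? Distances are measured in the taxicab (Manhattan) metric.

G

d(W,A) = |9−(-5)| + |8−(-6)| = 14 + 14 = 28
d(W,B) = |9−3| + |8−(-7)| = 6 + 15 = 21
d(W,C) = |9−(-7)| + |8−(-7)| = 16 + 15 = 31
d(W,D) = |9−2| + |8−(-8)| = 7 + 16 = 23
d(W,E) = |9−(-1)| + |8−(-9)| = 10 + 17 = 27
d(W,F) = |9−(-4)| + |8−(-5)| = 13 + 13 = 26
d(W,G) = |9−(-1)| + |8−(-2)| = 10 + 10 = 20
G is nearest.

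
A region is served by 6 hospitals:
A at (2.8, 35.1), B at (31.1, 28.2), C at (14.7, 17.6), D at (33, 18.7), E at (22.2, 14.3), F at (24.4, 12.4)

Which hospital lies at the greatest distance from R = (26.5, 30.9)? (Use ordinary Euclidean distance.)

A

Since √ is increasing, it suffices to compare squared distances:
|RA|² = (26.5−2.8)² + (30.9−35.1)² = 561.69 + 17.64 = 579.33
|RB|² = (26.5−31.1)² + (30.9−28.2)² = 21.16 + 7.29 = 28.45
|RC|² = (26.5−14.7)² + (30.9−17.6)² = 139.24 + 176.89 = 316.13
|RD|² = (26.5−33)² + (30.9−18.7)² = 42.25 + 148.84 = 191.09
|RE|² = (26.5−22.2)² + (30.9−14.3)² = 18.49 + 275.56 = 294.05
|RF|² = (26.5−24.4)² + (30.9−12.4)² = 4.41 + 342.25 = 346.66
The largest is to A.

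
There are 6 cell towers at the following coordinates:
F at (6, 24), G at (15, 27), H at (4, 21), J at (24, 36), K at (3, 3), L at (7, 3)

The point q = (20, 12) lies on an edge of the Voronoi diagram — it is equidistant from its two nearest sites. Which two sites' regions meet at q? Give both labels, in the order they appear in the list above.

Squared distances from q to each site:
|qF|² = (20−6)² + (12−24)² = 196 + 144 = 340
|qG|² = (20−15)² + (12−27)² = 25 + 225 = 250
|qH|² = (20−4)² + (12−21)² = 256 + 81 = 337
|qJ|² = (20−24)² + (12−36)² = 16 + 576 = 592
|qK|² = (20−3)² + (12−3)² = 289 + 81 = 370
|qL|² = (20−7)² + (12−3)² = 169 + 81 = 250
q is equidistant from G and L (both at squared distance 250), and every other site is strictly farther — so q lies on the G–L Voronoi edge.

G and L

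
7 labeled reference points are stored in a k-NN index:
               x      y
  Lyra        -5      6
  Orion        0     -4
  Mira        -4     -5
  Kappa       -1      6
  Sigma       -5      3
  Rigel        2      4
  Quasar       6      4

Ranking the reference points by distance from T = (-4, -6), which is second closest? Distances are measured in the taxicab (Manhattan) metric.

d(T, Lyra) = |-4−(-5)| + |-6−6| = 1 + 12 = 13
d(T, Orion) = |-4−0| + |-6−(-4)| = 4 + 2 = 6
d(T, Mira) = |-4−(-4)| + |-6−(-5)| = 0 + 1 = 1
d(T, Kappa) = |-4−(-1)| + |-6−6| = 3 + 12 = 15
d(T, Sigma) = |-4−(-5)| + |-6−3| = 1 + 9 = 10
d(T, Rigel) = |-4−2| + |-6−4| = 6 + 10 = 16
d(T, Quasar) = |-4−6| + |-6−4| = 10 + 10 = 20
Sorted ascending: Mira, Orion, Sigma, … — the second-nearest is Orion.

Orion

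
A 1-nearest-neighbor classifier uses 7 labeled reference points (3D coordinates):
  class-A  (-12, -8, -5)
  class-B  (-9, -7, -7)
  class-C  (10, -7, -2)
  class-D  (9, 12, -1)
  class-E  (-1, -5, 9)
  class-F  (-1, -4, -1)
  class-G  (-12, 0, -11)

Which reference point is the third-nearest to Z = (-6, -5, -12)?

class-A

Since √ is increasing, it suffices to compare squared distances:
d²(Z, class-A) = (-6−(-12))² + (-5−(-8))² + (-12−(-5))² = 36 + 9 + 49 = 94
d²(Z, class-B) = (-6−(-9))² + (-5−(-7))² + (-12−(-7))² = 9 + 4 + 25 = 38
d²(Z, class-C) = (-6−10)² + (-5−(-7))² + (-12−(-2))² = 256 + 4 + 100 = 360
d²(Z, class-D) = (-6−9)² + (-5−12)² + (-12−(-1))² = 225 + 289 + 121 = 635
d²(Z, class-E) = (-6−(-1))² + (-5−(-5))² + (-12−9)² = 25 + 0 + 441 = 466
d²(Z, class-F) = (-6−(-1))² + (-5−(-4))² + (-12−(-1))² = 25 + 1 + 121 = 147
d²(Z, class-G) = (-6−(-12))² + (-5−0)² + (-12−(-11))² = 36 + 25 + 1 = 62
Sorted ascending: class-B, class-G, class-A, class-F, … — the third-nearest is class-A.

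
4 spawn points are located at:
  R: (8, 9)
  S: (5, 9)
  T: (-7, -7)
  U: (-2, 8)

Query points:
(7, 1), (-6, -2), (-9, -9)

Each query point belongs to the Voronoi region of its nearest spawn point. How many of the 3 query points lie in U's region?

0

(7, 1) — d² to each: R:65, S:68, T:260, U:130 → nearest is R
(-6, -2) — d² to each: R:317, S:242, T:26, U:116 → nearest is T
(-9, -9) — d² to each: R:613, S:520, T:8, U:338 → nearest is T
0 of the 3 points have U as nearest.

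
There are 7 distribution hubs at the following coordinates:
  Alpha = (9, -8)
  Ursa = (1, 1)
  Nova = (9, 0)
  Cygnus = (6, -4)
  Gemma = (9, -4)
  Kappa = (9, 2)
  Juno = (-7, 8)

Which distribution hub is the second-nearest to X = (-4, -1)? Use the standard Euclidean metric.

Since √ is increasing, it suffices to compare squared distances:
d²(X, Alpha) = (-4−9)² + (-1−(-8))² = 169 + 49 = 218
d²(X, Ursa) = (-4−1)² + (-1−1)² = 25 + 4 = 29
d²(X, Nova) = (-4−9)² + (-1−0)² = 169 + 1 = 170
d²(X, Cygnus) = (-4−6)² + (-1−(-4))² = 100 + 9 = 109
d²(X, Gemma) = (-4−9)² + (-1−(-4))² = 169 + 9 = 178
d²(X, Kappa) = (-4−9)² + (-1−2)² = 169 + 9 = 178
d²(X, Juno) = (-4−(-7))² + (-1−8)² = 9 + 81 = 90
Sorted ascending: Ursa, Juno, Cygnus, … — the second-nearest is Juno.

Juno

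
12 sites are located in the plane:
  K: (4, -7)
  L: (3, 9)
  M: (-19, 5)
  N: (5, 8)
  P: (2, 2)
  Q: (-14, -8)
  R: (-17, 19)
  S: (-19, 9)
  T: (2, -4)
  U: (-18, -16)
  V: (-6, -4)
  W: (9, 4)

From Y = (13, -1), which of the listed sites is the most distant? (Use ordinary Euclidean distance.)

R

Compare squared distances (the ordering matches that of the actual distances):
|YK|² = (13−4)² + (-1−(-7))² = 81 + 36 = 117
|YL|² = (13−3)² + (-1−9)² = 100 + 100 = 200
|YM|² = (13−(-19))² + (-1−5)² = 1024 + 36 = 1060
|YN|² = (13−5)² + (-1−8)² = 64 + 81 = 145
|YP|² = (13−2)² + (-1−2)² = 121 + 9 = 130
|YQ|² = (13−(-14))² + (-1−(-8))² = 729 + 49 = 778
|YR|² = (13−(-17))² + (-1−19)² = 900 + 400 = 1300
|YS|² = (13−(-19))² + (-1−9)² = 1024 + 100 = 1124
|YT|² = (13−2)² + (-1−(-4))² = 121 + 9 = 130
|YU|² = (13−(-18))² + (-1−(-16))² = 961 + 225 = 1186
|YV|² = (13−(-6))² + (-1−(-4))² = 361 + 9 = 370
|YW|² = (13−9)² + (-1−4)² = 16 + 25 = 41
The largest is to R.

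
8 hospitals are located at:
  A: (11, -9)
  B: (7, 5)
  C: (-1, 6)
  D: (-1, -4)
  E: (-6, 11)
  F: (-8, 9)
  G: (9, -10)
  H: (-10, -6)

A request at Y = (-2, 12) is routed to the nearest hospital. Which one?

E

Squared Euclidean distances:
|YA|² = 169 + 441 = 610
|YB|² = 81 + 49 = 130
|YC|² = 1 + 36 = 37
|YD|² = 1 + 256 = 257
|YE|² = 16 + 1 = 17
|YF|² = 36 + 9 = 45
|YG|² = 121 + 484 = 605
|YH|² = 64 + 324 = 388
Minimum is at E.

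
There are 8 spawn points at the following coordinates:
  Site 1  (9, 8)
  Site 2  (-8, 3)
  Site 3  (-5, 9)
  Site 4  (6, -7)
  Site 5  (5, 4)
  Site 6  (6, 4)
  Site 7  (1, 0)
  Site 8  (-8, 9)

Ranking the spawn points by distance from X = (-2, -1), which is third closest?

Compare squared distances (the ordering matches that of the actual distances):
d²(X, Site 1) = 121 + 81 = 202
d²(X, Site 2) = 36 + 16 = 52
d²(X, Site 3) = 9 + 100 = 109
d²(X, Site 4) = 64 + 36 = 100
d²(X, Site 5) = 49 + 25 = 74
d²(X, Site 6) = 64 + 25 = 89
d²(X, Site 7) = 9 + 1 = 10
d²(X, Site 8) = 36 + 100 = 136
Sorted ascending: Site 7, Site 2, Site 5, Site 6, … — the third-nearest is Site 5.

Site 5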